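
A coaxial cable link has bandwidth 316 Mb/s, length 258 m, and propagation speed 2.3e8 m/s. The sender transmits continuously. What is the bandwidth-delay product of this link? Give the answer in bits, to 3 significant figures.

Propagation delay = 258 / 2.3e+08 = 1.12174e-06 s.
BDP = R × t_prop = 316000000 × 1.12174e-06 = 354.47 bits.

354 bits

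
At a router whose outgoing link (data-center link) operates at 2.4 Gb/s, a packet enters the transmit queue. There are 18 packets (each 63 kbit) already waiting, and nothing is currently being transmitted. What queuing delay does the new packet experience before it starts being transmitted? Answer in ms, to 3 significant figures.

Each queued packet: L/R = 63000/2400000000 = 0.02625 ms.
18 queued → 0.4725 ms.
Queuing delay = 0.473 ms.

0.473 ms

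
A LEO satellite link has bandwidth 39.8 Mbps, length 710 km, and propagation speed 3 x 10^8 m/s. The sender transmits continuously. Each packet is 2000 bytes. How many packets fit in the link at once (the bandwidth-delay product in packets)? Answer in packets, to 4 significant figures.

5.887 packets

Propagation delay = 710000 / 300000000 = 0.00236667 s.
BDP = R × t_prop = 39800000 × 0.00236667 = 94193.3 bits.
In packets of 16000 bits: 5.887 packets.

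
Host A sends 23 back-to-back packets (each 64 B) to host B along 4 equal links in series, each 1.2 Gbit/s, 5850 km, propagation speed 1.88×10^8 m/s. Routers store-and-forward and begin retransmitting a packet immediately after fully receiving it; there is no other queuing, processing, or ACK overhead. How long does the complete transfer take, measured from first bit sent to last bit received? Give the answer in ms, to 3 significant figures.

Per-hop transmission t_tx = L/R = 512/1200000000 = 0.000426667 ms.
Per-hop propagation t_prop = 5850000/188000000 = 31.117 ms.
Pipeline fill: first packet needs 4·t_tx to clear all hops; remaining 22 packets each add one t_tx.
Total = (4+23-1)·t_tx + 4·t_prop = 26·0.000426667 + 4·31.117 = 124 ms.

124 ms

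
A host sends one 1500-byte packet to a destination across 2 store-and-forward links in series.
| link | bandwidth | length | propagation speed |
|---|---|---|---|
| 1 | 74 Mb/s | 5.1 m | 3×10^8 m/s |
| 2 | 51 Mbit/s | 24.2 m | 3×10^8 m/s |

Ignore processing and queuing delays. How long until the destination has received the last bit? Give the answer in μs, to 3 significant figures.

398 μs

L = 1500 × 8 = 12000 bits.
Transmission delays (L/R per hop): 162.162, 235.294 μs; sum = 397.456 μs.
Propagation delays (d/s per hop): 0.017, 0.0806667 μs; sum = 0.0976667 μs.
End-to-end = 398 μs.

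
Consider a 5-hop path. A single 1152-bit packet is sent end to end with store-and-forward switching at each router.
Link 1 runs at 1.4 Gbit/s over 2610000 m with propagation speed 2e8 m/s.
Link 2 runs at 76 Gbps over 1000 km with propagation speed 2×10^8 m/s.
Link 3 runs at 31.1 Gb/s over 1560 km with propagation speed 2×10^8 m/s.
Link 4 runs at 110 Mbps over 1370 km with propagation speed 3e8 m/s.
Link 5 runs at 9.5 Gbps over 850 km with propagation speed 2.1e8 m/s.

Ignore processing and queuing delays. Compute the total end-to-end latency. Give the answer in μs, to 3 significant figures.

Transmission delays (L/R per hop): 0.822857, 0.0151579, 0.0370418, 10.4727, 0.121263 μs; sum = 11.469 μs.
Propagation delays (d/s per hop): 13050, 5000, 7800, 4566.67, 4047.62 μs; sum = 34464.3 μs.
End-to-end = 34500 μs.

34500 μs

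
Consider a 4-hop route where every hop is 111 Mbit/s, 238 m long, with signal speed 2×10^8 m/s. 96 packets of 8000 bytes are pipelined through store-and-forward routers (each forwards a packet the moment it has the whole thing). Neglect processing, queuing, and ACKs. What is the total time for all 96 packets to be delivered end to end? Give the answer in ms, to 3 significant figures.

Per-hop transmission t_tx = L/R = 64000/111000000 = 0.576577 ms.
Per-hop propagation t_prop = 238/200000000 = 0.00119 ms.
Pipeline fill: first packet needs 4·t_tx to clear all hops; remaining 95 packets each add one t_tx.
Total = (4+96-1)·t_tx + 4·t_prop = 99·0.576577 + 4·0.00119 = 57.1 ms.

57.1 ms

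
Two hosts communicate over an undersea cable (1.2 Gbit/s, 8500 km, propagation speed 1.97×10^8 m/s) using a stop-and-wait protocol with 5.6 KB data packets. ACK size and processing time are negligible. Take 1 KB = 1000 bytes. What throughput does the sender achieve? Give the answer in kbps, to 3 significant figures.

519 kbps

t_tx = L/R = 44800/1200000000 = 3.73333e-05 s.
t_prop = 8500000/197000000 = 0.0431472 s; RTT = 0.0862944 s.
Cycle = t_tx + RTT = 0.0863317 s.
Throughput = L / cycle = 44800 / 0.0863317 = 519 kbps.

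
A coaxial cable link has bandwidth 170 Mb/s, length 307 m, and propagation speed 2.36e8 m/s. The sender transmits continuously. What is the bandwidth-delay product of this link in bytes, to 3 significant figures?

Propagation delay = 307 / 236000000 = 1.30085e-06 s.
BDP = R × t_prop = 170000000 × 1.30085e-06 = 221.144 bits.
In bytes: 221.144/8 = 27.6 bytes.

27.6 bytes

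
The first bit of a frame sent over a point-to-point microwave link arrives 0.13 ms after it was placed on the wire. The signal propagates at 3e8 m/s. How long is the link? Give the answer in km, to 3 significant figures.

d = s × t_prop = 300000000 × 0.00013 = 39.0 km.

39.0 km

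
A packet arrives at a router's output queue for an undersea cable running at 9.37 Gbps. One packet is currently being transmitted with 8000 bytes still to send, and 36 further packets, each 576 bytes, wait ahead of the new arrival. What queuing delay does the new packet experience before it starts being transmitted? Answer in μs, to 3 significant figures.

Each queued packet: L/R = 4608/9370000000 = 0.491782 μs.
36 queued → 17.7042 μs.
Plus remaining 64000 bits of current packet: 6.83031 μs.
Queuing delay = 24.5 μs.

24.5 μs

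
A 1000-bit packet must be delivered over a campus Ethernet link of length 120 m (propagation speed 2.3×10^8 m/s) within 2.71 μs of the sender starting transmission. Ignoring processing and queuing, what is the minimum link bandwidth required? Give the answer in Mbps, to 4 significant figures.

457.0 Mbps

Propagation delay = 120 / 2.3e+08 = 0.521739 μs.
Transmission budget = 2.71 − 0.521739 = 2.18826 μs.
R ≥ L / t_tx = 1000 bits / 2.18826e-06 s = 457.0 Mbps.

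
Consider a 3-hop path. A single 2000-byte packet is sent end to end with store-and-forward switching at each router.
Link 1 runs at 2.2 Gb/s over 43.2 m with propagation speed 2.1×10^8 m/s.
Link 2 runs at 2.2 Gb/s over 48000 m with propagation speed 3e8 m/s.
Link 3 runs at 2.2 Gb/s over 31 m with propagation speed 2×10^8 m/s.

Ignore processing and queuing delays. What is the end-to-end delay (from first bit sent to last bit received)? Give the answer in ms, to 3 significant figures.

0.182 ms

L = 2000 × 8 = 16000 bits.
Transmission delay per hop = L/R = 16000/2200000000 = 0.00727273 ms; 3 hops → 0.0218182 ms.
Propagation delays (d/s per hop): 0.000205714, 0.16, 0.000155 ms; sum = 0.160361 ms.
End-to-end = 0.182 ms.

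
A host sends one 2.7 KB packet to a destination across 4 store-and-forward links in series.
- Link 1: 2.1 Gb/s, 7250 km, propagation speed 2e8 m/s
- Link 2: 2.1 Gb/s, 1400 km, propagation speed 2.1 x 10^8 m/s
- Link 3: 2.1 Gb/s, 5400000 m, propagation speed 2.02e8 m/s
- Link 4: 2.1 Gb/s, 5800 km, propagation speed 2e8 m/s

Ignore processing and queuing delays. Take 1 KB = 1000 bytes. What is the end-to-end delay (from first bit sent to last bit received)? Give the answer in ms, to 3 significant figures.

98.7 ms

L = 21600 bits.
Transmission delay per hop = L/R = 21600/2100000000 = 0.0102857 ms; 4 hops → 0.0411429 ms.
Propagation delays (d/s per hop): 36.25, 6.66667, 26.7327, 29 ms; sum = 98.6493 ms.
End-to-end = 98.7 ms.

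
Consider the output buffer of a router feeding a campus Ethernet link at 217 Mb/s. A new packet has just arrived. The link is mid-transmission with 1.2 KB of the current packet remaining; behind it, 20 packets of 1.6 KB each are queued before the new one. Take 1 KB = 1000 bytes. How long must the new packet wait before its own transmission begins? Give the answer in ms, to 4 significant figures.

Each queued packet: L/R = 12800/217000000 = 0.0589862 ms.
20 queued → 1.17972 ms.
Plus remaining 9600 bits of current packet: 0.0442396 ms.
Queuing delay = 1.224 ms.

1.224 ms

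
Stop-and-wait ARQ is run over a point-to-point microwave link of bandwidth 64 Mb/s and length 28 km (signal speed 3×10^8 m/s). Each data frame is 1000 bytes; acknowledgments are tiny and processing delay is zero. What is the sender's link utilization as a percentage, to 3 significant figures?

40.1 %

t_tx = L/R = 8000/64000000 = 0.000125 s.
t_prop = 28000/300000000 = 9.33333e-05 s; RTT = 0.000186667 s.
Cycle = t_tx + RTT = 0.000311667 s.
Utilization = t_tx / cycle = 0.000125/0.000311667 = 40.1 %.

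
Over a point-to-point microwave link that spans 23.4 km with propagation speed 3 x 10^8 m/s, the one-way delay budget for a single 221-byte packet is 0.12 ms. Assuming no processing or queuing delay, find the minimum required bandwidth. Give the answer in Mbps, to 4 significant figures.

L = 1768 bits.
Propagation delay = 23400 / 300000000 = 0.078 ms.
Transmission budget = 0.12 − 0.078 = 0.042 ms.
R ≥ L / t_tx = 1768 bits / 4.2e-05 s = 42.10 Mbps.

42.10 Mbps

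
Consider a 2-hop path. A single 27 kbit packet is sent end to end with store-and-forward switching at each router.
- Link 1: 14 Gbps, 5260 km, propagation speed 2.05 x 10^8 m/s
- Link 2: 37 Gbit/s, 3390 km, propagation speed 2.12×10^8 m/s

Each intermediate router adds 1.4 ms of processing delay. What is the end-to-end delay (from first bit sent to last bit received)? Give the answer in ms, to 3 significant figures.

43.1 ms

L = 27000 bits.
Transmission delays (L/R per hop): 0.00192857, 0.00072973 ms; sum = 0.0026583 ms.
Propagation delays (d/s per hop): 25.6585, 15.9906 ms; sum = 41.6491 ms.
Processing at 1 router(s): 1 × 1.4 ms = 1.4 ms.
End-to-end = 43.1 ms.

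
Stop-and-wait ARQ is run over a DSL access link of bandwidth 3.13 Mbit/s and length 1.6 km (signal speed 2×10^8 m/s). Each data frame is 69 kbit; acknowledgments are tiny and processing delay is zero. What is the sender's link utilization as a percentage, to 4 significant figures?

99.93 %

t_tx = L/R = 69000/3130000 = 0.0220447 s.
t_prop = 1600/200000000 = 8e-06 s; RTT = 1.6e-05 s.
Cycle = t_tx + RTT = 0.0220607 s.
Utilization = t_tx / cycle = 0.0220447/0.0220607 = 99.93 %.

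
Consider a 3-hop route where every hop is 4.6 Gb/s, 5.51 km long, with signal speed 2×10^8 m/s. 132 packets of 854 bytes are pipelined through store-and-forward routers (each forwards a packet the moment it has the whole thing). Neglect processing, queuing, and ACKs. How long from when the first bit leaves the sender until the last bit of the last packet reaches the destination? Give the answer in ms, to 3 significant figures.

0.282 ms

Per-hop transmission t_tx = L/R = 6832/4600000000 = 0.00148522 ms.
Per-hop propagation t_prop = 5510/200000000 = 0.02755 ms.
Pipeline fill: first packet needs 3·t_tx to clear all hops; remaining 131 packets each add one t_tx.
Total = (3+132-1)·t_tx + 3·t_prop = 134·0.00148522 + 3·0.02755 = 0.282 ms.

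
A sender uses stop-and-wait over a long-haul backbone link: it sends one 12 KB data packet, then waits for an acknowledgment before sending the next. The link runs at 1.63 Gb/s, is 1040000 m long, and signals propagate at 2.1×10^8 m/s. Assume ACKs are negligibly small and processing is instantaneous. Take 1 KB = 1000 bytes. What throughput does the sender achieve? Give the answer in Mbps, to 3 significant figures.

9.64 Mbps

t_tx = L/R = 96000/1630000000 = 5.88957e-05 s.
t_prop = 1040000/210000000 = 0.00495238 s; RTT = 0.00990476 s.
Cycle = t_tx + RTT = 0.00996366 s.
Throughput = L / cycle = 96000 / 0.00996366 = 9.64 Mbps.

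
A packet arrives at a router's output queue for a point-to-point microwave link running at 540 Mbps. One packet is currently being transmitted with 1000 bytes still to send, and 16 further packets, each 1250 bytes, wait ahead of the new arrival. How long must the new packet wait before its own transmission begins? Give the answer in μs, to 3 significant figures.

Each queued packet: L/R = 10000/540000000 = 18.5185 μs.
16 queued → 296.296 μs.
Plus remaining 8000 bits of current packet: 14.8148 μs.
Queuing delay = 311 μs.

311 μs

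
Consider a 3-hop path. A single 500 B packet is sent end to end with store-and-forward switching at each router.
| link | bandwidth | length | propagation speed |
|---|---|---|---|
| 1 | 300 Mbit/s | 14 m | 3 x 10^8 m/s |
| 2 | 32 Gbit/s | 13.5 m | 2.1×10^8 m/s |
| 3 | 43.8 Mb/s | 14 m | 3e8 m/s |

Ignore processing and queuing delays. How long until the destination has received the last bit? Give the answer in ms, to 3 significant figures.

0.105 ms

L = 500 × 8 = 4000 bits.
Transmission delays (L/R per hop): 0.0133333, 0.000125, 0.0913242 ms; sum = 0.104783 ms.
Propagation delays (d/s per hop): 4.66667e-05, 6.42857e-05, 4.66667e-05 ms; sum = 0.000157619 ms.
End-to-end = 0.105 ms.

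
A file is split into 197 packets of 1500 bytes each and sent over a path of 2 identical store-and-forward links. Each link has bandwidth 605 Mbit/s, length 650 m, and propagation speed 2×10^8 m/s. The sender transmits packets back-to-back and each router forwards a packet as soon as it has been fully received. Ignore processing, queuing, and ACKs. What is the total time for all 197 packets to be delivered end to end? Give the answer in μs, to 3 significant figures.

3930 μs

Per-hop transmission t_tx = L/R = 12000/605000000 = 19.8347 μs.
Per-hop propagation t_prop = 650/200000000 = 3.25 μs.
Pipeline fill: first packet needs 2·t_tx to clear all hops; remaining 196 packets each add one t_tx.
Total = (2+197-1)·t_tx + 2·t_prop = 198·19.8347 + 2·3.25 = 3930 μs.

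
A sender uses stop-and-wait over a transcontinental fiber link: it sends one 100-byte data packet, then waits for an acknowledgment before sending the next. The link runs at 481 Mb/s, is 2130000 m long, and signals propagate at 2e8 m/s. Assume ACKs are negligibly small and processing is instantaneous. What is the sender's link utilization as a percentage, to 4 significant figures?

0.007808 %

t_tx = L/R = 800/481000000 = 1.6632e-06 s.
t_prop = 2130000/200000000 = 0.01065 s; RTT = 0.0213 s.
Cycle = t_tx + RTT = 0.0213017 s.
Utilization = t_tx / cycle = 1.6632e-06/0.0213017 = 0.007808 %.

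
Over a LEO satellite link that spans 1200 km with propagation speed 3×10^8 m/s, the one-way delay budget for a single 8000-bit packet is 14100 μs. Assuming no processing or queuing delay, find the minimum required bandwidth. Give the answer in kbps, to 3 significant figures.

792 kbps

Propagation delay = 1200000 / 300000000 = 4000 μs.
Transmission budget = 14100 − 4000 = 10100 μs.
R ≥ L / t_tx = 8000 bits / 0.0101 s = 792 kbps.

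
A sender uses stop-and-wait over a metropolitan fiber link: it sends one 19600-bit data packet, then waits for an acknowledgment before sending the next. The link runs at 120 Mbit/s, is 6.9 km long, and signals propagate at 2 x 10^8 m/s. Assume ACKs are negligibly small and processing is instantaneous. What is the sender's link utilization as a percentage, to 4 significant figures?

70.30 %

t_tx = L/R = 19600/120000000 = 0.000163333 s.
t_prop = 6900/200000000 = 3.45e-05 s; RTT = 6.9e-05 s.
Cycle = t_tx + RTT = 0.000232333 s.
Utilization = t_tx / cycle = 0.000163333/0.000232333 = 70.30 %.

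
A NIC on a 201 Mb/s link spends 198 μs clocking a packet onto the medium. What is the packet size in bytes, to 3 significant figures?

4970 bytes

L = R × t_tx = 201000000 b/s × 0.000198 s = 39798 bits.
In bytes: 39798 / 8 = 4970 bytes.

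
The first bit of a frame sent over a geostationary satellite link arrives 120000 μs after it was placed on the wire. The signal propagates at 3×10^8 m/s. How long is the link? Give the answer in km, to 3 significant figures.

36000 km

d = s × t_prop = 300000000 × 0.12 = 36000 km.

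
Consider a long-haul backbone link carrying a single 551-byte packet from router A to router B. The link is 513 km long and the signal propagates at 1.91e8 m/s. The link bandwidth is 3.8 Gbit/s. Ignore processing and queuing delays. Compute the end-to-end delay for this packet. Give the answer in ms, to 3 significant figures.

L = 551 × 8 = 4408 bits.
Transmission delay = L/R = 4408 / 3800000000 = 0.00116 ms.
Propagation delay = d/s = 513000 m / 191000000 m/s = 2.68586 ms.
Total = 2.69 ms.

2.69 ms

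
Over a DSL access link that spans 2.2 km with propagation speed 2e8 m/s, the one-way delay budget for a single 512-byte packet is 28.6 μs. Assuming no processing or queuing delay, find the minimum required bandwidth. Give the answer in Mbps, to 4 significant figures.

L = 4096 bits.
Propagation delay = 2200 / 200000000 = 11 μs.
Transmission budget = 28.6 − 11 = 17.6 μs.
R ≥ L / t_tx = 4096 bits / 1.76e-05 s = 232.7 Mbps.

232.7 Mbps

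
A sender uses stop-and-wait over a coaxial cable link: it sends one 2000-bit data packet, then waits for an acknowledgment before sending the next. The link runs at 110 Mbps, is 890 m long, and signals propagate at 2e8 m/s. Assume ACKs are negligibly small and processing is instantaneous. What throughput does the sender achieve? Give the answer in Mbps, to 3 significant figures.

t_tx = L/R = 2000/110000000 = 1.81818e-05 s.
t_prop = 890/200000000 = 4.45e-06 s; RTT = 8.9e-06 s.
Cycle = t_tx + RTT = 2.70818e-05 s.
Throughput = L / cycle = 2000 / 2.70818e-05 = 73.9 Mbps.

73.9 Mbps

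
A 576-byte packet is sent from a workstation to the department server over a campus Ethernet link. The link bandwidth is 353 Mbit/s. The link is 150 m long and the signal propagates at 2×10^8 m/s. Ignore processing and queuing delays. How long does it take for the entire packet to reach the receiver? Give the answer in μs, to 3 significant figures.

L = 576 × 8 = 4608 bits.
Transmission delay = L/R = 4608 / 353000000 = 13.0538 μs.
Propagation delay = d/s = 150 m / 200000000 m/s = 0.75 μs.
Total = 13.8 μs.

13.8 μs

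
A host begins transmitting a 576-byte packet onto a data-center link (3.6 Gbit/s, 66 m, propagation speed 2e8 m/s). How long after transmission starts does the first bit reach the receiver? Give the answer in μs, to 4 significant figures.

0.3300 μs

First bit experiences only propagation delay: d/s = 66/200000000 = 0.3300 μs.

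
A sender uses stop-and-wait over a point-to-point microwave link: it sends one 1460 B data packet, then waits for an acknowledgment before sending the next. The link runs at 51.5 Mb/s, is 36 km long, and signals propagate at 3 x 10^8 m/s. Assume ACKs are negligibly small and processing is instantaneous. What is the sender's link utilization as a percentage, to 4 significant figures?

48.59 %

t_tx = L/R = 11680/51500000 = 0.000226796 s.
t_prop = 36000/300000000 = 0.00012 s; RTT = 0.00024 s.
Cycle = t_tx + RTT = 0.000466796 s.
Utilization = t_tx / cycle = 0.000226796/0.000466796 = 48.59 %.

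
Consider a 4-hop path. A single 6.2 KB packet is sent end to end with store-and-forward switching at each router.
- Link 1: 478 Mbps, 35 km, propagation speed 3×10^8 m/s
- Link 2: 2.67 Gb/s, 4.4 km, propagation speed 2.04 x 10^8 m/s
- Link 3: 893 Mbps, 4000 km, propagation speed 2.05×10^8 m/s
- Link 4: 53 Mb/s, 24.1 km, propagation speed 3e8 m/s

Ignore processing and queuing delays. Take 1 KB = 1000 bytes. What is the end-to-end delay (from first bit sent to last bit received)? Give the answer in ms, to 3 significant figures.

L = 49600 bits.
Transmission delays (L/R per hop): 0.103766, 0.0185768, 0.0555431, 0.935849 ms; sum = 1.11373 ms.
Propagation delays (d/s per hop): 0.116667, 0.0215686, 19.5122, 0.0803333 ms; sum = 19.7308 ms.
End-to-end = 20.8 ms.

20.8 ms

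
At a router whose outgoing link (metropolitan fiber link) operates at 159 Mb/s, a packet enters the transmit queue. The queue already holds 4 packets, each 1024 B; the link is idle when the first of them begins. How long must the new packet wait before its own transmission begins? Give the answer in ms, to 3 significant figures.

0.206 ms

Each queued packet: L/R = 8192/159000000 = 0.051522 ms.
4 queued → 0.206088 ms.
Queuing delay = 0.206 ms.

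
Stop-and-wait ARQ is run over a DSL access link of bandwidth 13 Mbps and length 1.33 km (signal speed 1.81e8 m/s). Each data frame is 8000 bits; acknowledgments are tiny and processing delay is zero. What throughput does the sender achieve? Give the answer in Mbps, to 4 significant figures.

t_tx = L/R = 8000/13000000 = 0.000615385 s.
t_prop = 1330/181000000 = 7.34807e-06 s; RTT = 1.46961e-05 s.
Cycle = t_tx + RTT = 0.000630081 s.
Throughput = L / cycle = 8000 / 0.000630081 = 12.70 Mbps.

12.70 Mbps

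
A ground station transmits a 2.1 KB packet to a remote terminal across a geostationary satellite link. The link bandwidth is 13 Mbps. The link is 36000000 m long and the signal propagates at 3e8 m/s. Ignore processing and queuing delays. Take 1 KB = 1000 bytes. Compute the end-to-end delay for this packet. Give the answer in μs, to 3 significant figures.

121000 μs

L = 16800 bits.
Transmission delay = L/R = 16800 / 13000000 = 1292.31 μs.
Propagation delay = d/s = 36000000 m / 300000000 m/s = 120000 μs.
Total = 121000 μs.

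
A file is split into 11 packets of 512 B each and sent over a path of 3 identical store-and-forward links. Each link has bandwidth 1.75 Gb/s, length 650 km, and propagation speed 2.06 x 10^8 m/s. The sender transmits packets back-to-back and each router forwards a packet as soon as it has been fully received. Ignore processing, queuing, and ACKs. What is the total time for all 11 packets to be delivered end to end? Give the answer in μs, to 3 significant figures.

Per-hop transmission t_tx = L/R = 4096/1750000000 = 2.34057 μs.
Per-hop propagation t_prop = 650000/206000000 = 3155.34 μs.
Pipeline fill: first packet needs 3·t_tx to clear all hops; remaining 10 packets each add one t_tx.
Total = (3+11-1)·t_tx + 3·t_prop = 13·2.34057 + 3·3155.34 = 9500 μs.

9500 μs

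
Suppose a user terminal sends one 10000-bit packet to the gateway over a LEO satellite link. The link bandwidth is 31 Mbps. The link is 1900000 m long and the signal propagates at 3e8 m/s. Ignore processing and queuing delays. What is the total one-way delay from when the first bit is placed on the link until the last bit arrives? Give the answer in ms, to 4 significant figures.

Transmission delay = L/R = 10000 / 31000000 = 0.322581 ms.
Propagation delay = d/s = 1900000 m / 300000000 m/s = 6.33333 ms.
Total = 6.656 ms.

6.656 ms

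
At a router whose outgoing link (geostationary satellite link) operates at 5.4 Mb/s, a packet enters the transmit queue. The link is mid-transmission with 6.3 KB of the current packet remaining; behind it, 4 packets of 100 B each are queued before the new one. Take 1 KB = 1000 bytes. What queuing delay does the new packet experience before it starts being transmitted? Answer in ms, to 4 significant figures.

Each queued packet: L/R = 800/5400000 = 0.148148 ms.
4 queued → 0.592593 ms.
Plus remaining 50400 bits of current packet: 9.33333 ms.
Queuing delay = 9.926 ms.

9.926 ms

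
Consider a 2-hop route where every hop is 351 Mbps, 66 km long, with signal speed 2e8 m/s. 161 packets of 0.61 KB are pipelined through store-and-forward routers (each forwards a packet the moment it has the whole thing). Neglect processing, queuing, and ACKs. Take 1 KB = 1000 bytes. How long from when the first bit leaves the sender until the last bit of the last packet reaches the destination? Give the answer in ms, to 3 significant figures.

Per-hop transmission t_tx = L/R = 4880/351000000 = 0.0139031 ms.
Per-hop propagation t_prop = 66000/200000000 = 0.33 ms.
Pipeline fill: first packet needs 2·t_tx to clear all hops; remaining 160 packets each add one t_tx.
Total = (2+161-1)·t_tx + 2·t_prop = 162·0.0139031 + 2·0.33 = 2.91 ms.

2.91 ms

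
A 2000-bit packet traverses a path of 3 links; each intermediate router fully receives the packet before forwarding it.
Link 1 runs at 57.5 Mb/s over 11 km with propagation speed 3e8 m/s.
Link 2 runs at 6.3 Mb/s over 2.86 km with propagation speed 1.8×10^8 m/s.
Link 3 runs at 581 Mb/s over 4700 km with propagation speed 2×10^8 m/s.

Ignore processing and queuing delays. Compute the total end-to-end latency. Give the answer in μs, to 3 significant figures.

23900 μs

Transmission delays (L/R per hop): 34.7826, 317.46, 3.44234 μs; sum = 355.685 μs.
Propagation delays (d/s per hop): 36.6667, 15.8889, 23500 μs; sum = 23552.6 μs.
End-to-end = 23900 μs.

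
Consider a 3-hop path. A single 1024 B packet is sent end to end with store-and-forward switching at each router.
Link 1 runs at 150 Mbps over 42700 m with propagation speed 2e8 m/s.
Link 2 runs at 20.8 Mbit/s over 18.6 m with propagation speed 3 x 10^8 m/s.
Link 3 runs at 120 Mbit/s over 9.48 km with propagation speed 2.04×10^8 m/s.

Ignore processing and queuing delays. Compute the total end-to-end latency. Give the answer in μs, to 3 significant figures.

L = 1024 × 8 = 8192 bits.
Transmission delays (L/R per hop): 54.6133, 393.846, 68.2667 μs; sum = 516.726 μs.
Propagation delays (d/s per hop): 213.5, 0.062, 46.4706 μs; sum = 260.033 μs.
End-to-end = 777 μs.

777 μs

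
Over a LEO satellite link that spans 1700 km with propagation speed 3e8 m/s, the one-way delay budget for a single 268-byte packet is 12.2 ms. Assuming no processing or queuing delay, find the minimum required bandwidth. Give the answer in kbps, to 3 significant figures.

L = 2144 bits.
Propagation delay = 1700000 / 300000000 = 5.66667 ms.
Transmission budget = 12.2 − 5.66667 = 6.53333 ms.
R ≥ L / t_tx = 2144 bits / 0.00653333 s = 328 kbps.

328 kbps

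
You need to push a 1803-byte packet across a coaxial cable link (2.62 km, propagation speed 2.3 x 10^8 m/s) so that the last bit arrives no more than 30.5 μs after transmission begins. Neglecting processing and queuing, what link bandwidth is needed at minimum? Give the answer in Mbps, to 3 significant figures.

755 Mbps

L = 14424 bits.
Propagation delay = 2620 / 2.3e+08 = 11.3913 μs.
Transmission budget = 30.5 − 11.3913 = 19.1087 μs.
R ≥ L / t_tx = 14424 bits / 1.91087e-05 s = 755 Mbps.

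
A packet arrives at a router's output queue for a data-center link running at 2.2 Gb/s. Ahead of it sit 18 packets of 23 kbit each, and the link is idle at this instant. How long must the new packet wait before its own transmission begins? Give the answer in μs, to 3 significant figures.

Each queued packet: L/R = 23000/2200000000 = 10.4545 μs.
18 queued → 188.182 μs.
Queuing delay = 188 μs.

188 μs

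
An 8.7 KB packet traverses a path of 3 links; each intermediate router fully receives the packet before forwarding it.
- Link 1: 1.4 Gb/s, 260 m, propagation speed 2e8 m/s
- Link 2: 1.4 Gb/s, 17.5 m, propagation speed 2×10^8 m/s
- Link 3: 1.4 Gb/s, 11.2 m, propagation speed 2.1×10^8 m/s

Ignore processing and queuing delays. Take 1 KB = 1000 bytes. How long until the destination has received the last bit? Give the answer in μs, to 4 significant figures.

L = 69600 bits.
Transmission delay per hop = L/R = 69600/1400000000 = 49.7143 μs; 3 hops → 149.143 μs.
Propagation delays (d/s per hop): 1.3, 0.0875, 0.0533333 μs; sum = 1.44083 μs.
End-to-end = 150.6 μs.

150.6 μs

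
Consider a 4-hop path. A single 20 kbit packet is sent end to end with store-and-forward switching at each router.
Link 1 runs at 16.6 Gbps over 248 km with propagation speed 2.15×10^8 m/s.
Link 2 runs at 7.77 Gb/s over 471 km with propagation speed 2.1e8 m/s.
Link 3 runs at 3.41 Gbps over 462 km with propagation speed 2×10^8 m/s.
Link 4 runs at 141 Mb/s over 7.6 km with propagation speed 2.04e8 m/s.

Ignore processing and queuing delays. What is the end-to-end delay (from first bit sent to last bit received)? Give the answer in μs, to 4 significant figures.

5895 μs

L = 20000 bits.
Transmission delays (L/R per hop): 1.20482, 2.574, 5.8651, 141.844 μs; sum = 151.488 μs.
Propagation delays (d/s per hop): 1153.49, 2242.86, 2310, 37.2549 μs; sum = 5743.6 μs.
End-to-end = 5895 μs.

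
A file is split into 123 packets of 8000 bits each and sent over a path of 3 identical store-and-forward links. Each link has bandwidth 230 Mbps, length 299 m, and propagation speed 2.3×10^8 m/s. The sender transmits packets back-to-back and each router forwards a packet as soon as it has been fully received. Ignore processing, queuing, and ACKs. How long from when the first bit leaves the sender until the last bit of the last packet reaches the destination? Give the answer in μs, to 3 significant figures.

Per-hop transmission t_tx = L/R = 8000/230000000 = 34.7826 μs.
Per-hop propagation t_prop = 299/2.3e+08 = 1.3 μs.
Pipeline fill: first packet needs 3·t_tx to clear all hops; remaining 122 packets each add one t_tx.
Total = (3+123-1)·t_tx + 3·t_prop = 125·34.7826 + 3·1.3 = 4350 μs.

4350 μs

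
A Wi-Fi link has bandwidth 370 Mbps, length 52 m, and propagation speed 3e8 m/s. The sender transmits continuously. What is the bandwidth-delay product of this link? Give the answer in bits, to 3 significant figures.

64.1 bits

Propagation delay = 52 / 300000000 = 1.73333e-07 s.
BDP = R × t_prop = 370000000 × 1.73333e-07 = 64.1333 bits.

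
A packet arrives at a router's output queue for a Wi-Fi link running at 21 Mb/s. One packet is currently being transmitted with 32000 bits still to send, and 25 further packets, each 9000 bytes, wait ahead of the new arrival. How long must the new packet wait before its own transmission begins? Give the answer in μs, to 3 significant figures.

87200 μs

Each queued packet: L/R = 72000/21000000 = 3428.57 μs.
25 queued → 85714.3 μs.
Plus remaining 32000 bits of current packet: 1523.81 μs.
Queuing delay = 87200 μs.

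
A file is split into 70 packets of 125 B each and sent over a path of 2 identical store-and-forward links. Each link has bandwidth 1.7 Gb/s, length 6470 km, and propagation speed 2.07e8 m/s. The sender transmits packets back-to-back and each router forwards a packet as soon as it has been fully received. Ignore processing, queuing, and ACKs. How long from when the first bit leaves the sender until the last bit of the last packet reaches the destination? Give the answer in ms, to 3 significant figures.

62.6 ms

Per-hop transmission t_tx = L/R = 1000/1700000000 = 0.000588235 ms.
Per-hop propagation t_prop = 6470000/2.07e+08 = 31.256 ms.
Pipeline fill: first packet needs 2·t_tx to clear all hops; remaining 69 packets each add one t_tx.
Total = (2+70-1)·t_tx + 2·t_prop = 71·0.000588235 + 2·31.256 = 62.6 ms.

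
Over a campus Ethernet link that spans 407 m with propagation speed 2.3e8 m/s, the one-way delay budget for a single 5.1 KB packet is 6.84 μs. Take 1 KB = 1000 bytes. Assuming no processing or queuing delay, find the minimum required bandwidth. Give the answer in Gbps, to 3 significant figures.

L = 40800 bits.
Propagation delay = 407 / 2.3e+08 = 1.76957 μs.
Transmission budget = 6.84 − 1.76957 = 5.07043 μs.
R ≥ L / t_tx = 40800 bits / 5.07043e-06 s = 8.05 Gbps.

8.05 Gbps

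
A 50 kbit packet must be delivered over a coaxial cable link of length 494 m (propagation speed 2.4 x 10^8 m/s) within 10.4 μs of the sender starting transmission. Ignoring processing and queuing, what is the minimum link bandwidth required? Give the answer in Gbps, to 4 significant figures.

Propagation delay = 494 / 240000000 = 2.05833 μs.
Transmission budget = 10.4 − 2.05833 = 8.34167 μs.
R ≥ L / t_tx = 50000 bits / 8.34167e-06 s = 5.994 Gbps.

5.994 Gbps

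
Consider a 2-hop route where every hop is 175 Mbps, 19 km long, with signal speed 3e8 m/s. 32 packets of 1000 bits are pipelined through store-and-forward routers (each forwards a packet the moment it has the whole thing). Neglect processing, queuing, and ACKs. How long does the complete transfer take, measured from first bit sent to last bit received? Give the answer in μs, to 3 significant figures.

Per-hop transmission t_tx = L/R = 1000/175000000 = 5.71429 μs.
Per-hop propagation t_prop = 19000/300000000 = 63.3333 μs.
Pipeline fill: first packet needs 2·t_tx to clear all hops; remaining 31 packets each add one t_tx.
Total = (2+32-1)·t_tx + 2·t_prop = 33·5.71429 + 2·63.3333 = 315 μs.

315 μs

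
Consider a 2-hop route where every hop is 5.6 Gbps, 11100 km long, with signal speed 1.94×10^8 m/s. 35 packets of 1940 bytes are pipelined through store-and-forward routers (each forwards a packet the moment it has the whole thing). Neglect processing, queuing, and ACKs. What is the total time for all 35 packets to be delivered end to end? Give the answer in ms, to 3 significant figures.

115 ms

Per-hop transmission t_tx = L/R = 15520/5600000000 = 0.00277143 ms.
Per-hop propagation t_prop = 11100000/194000000 = 57.2165 ms.
Pipeline fill: first packet needs 2·t_tx to clear all hops; remaining 34 packets each add one t_tx.
Total = (2+35-1)·t_tx + 2·t_prop = 36·0.00277143 + 2·57.2165 = 115 ms.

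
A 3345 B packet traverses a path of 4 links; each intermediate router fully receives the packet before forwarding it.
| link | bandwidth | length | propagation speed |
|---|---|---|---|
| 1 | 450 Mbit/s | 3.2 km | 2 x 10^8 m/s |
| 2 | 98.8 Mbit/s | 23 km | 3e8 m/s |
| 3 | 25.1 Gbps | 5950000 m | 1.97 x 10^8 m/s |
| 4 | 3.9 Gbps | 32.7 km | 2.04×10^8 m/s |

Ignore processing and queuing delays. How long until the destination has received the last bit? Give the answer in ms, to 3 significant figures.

30.8 ms

L = 3345 × 8 = 26760 bits.
Transmission delays (L/R per hop): 0.0594667, 0.27085, 0.00106614, 0.00686154 ms; sum = 0.338245 ms.
Propagation delays (d/s per hop): 0.016, 0.0766667, 30.203, 0.160294 ms; sum = 30.456 ms.
End-to-end = 30.8 ms.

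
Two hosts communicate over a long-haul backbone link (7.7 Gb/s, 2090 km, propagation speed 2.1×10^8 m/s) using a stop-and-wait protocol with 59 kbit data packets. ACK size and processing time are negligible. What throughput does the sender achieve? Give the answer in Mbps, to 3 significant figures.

t_tx = L/R = 59000/7700000000 = 7.66234e-06 s.
t_prop = 2090000/210000000 = 0.00995238 s; RTT = 0.0199048 s.
Cycle = t_tx + RTT = 0.0199124 s.
Throughput = L / cycle = 59000 / 0.0199124 = 2.96 Mbps.

2.96 Mbps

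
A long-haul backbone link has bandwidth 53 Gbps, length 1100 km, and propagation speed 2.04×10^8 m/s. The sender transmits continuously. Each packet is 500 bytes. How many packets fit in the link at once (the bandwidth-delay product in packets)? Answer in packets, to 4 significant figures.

Propagation delay = 1100000 / 204000000 = 0.00539216 s.
BDP = R × t_prop = 53000000000 × 0.00539216 = 285784000 bits.
In packets of 4000 bits: 71450 packets.

71450 packets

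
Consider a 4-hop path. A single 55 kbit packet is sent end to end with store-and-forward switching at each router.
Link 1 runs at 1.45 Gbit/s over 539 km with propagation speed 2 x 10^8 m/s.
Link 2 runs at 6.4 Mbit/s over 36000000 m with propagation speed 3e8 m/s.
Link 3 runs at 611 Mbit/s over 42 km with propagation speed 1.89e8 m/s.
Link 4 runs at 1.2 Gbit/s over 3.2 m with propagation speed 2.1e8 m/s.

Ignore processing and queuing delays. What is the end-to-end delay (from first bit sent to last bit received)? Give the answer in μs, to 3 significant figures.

132000 μs

L = 55000 bits.
Transmission delays (L/R per hop): 37.931, 8593.75, 90.0164, 45.8333 μs; sum = 8767.53 μs.
Propagation delays (d/s per hop): 2695, 120000, 222.222, 0.0152381 μs; sum = 122917 μs.
End-to-end = 132000 μs.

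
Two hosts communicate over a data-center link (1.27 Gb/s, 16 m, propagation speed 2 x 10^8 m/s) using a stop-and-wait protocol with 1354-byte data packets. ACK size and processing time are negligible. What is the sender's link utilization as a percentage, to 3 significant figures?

98.2 %

t_tx = L/R = 10832/1270000000 = 8.52913e-06 s.
t_prop = 16/200000000 = 8e-08 s; RTT = 1.6e-07 s.
Cycle = t_tx + RTT = 8.68913e-06 s.
Utilization = t_tx / cycle = 8.52913e-06/8.68913e-06 = 98.2 %.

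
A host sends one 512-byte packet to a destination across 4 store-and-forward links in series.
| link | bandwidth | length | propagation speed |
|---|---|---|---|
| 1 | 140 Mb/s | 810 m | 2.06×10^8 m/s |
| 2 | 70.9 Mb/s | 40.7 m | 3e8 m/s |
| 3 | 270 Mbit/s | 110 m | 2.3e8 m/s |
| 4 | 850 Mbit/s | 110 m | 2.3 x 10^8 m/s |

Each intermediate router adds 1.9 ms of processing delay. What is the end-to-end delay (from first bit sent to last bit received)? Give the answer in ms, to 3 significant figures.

5.81 ms

L = 512 × 8 = 4096 bits.
Transmission delays (L/R per hop): 0.0292571, 0.0577715, 0.0151704, 0.00481882 ms; sum = 0.107018 ms.
Propagation delays (d/s per hop): 0.00393204, 0.000135667, 0.000478261, 0.000478261 ms; sum = 0.00502423 ms.
Processing at 3 router(s): 3 × 1.9 ms = 5.7 ms.
End-to-end = 5.81 ms.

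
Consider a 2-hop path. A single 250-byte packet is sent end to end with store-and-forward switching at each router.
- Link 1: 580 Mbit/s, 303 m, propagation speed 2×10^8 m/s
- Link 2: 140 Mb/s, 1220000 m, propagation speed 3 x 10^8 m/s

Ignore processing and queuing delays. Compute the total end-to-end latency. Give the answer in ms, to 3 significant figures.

L = 250 × 8 = 2000 bits.
Transmission delays (L/R per hop): 0.00344828, 0.0142857 ms; sum = 0.017734 ms.
Propagation delays (d/s per hop): 0.001515, 4.06667 ms; sum = 4.06818 ms.
End-to-end = 4.09 ms.

4.09 ms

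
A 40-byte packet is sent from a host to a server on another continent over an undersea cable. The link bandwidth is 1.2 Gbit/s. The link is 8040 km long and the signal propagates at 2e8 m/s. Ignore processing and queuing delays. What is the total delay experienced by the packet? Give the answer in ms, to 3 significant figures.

40.2 ms

L = 40 × 8 = 320 bits.
Transmission delay = L/R = 320 / 1200000000 = 0.000266667 ms.
Propagation delay = d/s = 8040000 m / 200000000 m/s = 40.2 ms.
Total = 40.2 ms.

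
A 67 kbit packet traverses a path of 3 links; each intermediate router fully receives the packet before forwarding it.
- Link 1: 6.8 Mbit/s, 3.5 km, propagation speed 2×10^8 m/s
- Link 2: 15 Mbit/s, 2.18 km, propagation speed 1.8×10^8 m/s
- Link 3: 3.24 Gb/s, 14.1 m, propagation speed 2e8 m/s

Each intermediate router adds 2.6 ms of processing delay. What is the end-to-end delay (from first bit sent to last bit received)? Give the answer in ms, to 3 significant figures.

L = 67000 bits.
Transmission delays (L/R per hop): 9.85294, 4.46667, 0.020679 ms; sum = 14.3403 ms.
Propagation delays (d/s per hop): 0.0175, 0.0121111, 7.05e-05 ms; sum = 0.0296816 ms.
Processing at 2 router(s): 2 × 2.6 ms = 5.2 ms.
End-to-end = 19.6 ms.

19.6 ms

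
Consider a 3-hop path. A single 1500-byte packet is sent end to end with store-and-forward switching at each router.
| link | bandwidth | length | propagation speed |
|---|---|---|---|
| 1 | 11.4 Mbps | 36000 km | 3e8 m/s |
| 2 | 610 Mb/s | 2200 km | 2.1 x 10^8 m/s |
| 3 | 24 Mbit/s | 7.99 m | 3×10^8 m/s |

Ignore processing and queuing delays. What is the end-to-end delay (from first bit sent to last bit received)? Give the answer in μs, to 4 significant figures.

132000 μs

L = 1500 × 8 = 12000 bits.
Transmission delays (L/R per hop): 1052.63, 19.6721, 500 μs; sum = 1572.3 μs.
Propagation delays (d/s per hop): 120000, 10476.2, 0.0266333 μs; sum = 130476 μs.
End-to-end = 132000 μs.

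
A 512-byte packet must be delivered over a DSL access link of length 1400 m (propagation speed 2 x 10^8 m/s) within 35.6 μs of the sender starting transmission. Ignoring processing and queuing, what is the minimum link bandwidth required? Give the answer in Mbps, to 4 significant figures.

143.2 Mbps

L = 4096 bits.
Propagation delay = 1400 / 200000000 = 7 μs.
Transmission budget = 35.6 − 7 = 28.6 μs.
R ≥ L / t_tx = 4096 bits / 2.86e-05 s = 143.2 Mbps.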